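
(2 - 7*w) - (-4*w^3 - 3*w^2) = 4*w^3 + 3*w^2 - 7*w + 2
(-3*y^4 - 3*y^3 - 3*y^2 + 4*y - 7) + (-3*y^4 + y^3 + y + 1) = -6*y^4 - 2*y^3 - 3*y^2 + 5*y - 6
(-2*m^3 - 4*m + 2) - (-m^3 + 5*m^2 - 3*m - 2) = -m^3 - 5*m^2 - m + 4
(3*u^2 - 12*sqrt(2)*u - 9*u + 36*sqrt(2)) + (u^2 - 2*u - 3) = 4*u^2 - 12*sqrt(2)*u - 11*u - 3 + 36*sqrt(2)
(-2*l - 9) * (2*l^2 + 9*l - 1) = -4*l^3 - 36*l^2 - 79*l + 9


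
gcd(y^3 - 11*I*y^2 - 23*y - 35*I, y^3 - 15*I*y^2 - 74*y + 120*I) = y - 5*I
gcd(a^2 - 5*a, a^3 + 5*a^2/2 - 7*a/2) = a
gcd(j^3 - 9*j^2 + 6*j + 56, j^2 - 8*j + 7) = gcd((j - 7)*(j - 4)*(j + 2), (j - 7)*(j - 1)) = j - 7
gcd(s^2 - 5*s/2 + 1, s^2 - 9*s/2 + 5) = s - 2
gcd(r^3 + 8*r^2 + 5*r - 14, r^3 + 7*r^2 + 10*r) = r + 2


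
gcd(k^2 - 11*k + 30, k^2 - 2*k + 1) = 1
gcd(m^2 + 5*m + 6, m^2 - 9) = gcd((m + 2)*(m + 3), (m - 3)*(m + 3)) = m + 3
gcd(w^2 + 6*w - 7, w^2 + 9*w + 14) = w + 7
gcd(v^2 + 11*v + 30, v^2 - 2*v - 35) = v + 5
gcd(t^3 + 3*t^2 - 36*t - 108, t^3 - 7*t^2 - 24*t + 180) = t - 6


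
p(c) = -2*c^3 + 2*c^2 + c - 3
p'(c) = -6*c^2 + 4*c + 1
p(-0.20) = -3.10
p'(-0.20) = -0.04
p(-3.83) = 134.87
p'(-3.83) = -102.33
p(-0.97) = -0.26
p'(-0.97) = -8.53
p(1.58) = -4.32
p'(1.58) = -7.66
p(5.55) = -277.75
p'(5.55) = -161.62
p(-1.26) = 2.92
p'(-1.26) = -13.57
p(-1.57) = 8.10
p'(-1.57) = -20.07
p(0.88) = -1.93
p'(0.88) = -0.13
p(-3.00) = 66.00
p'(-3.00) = -65.00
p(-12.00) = 3729.00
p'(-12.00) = -911.00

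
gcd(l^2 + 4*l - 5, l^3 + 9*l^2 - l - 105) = l + 5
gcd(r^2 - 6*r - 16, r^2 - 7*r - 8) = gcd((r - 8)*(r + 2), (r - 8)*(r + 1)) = r - 8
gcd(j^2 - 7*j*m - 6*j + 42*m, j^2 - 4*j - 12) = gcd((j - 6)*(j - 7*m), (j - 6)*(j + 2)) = j - 6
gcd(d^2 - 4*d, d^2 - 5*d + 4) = d - 4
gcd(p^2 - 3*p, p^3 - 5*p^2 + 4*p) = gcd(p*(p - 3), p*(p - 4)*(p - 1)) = p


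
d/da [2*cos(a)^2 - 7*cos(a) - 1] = (7 - 4*cos(a))*sin(a)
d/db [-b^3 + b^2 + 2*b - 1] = -3*b^2 + 2*b + 2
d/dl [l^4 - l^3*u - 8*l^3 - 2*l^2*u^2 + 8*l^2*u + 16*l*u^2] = 4*l^3 - 3*l^2*u - 24*l^2 - 4*l*u^2 + 16*l*u + 16*u^2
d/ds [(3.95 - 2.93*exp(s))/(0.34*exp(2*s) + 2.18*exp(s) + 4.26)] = (0.9962*exp(2*s) - 2.686*exp(s) - 21.0928)*exp(s)/(0.1156*exp(4*s) + 1.4824*exp(3*s) + 7.6492*exp(2*s) + 18.5736*exp(s) + 18.1476)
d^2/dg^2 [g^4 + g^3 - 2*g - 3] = 6*g*(2*g + 1)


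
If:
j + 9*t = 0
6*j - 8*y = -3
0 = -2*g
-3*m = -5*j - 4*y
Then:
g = 0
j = 4*y/3 - 1/2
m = 32*y/9 - 5/6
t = 1/18 - 4*y/27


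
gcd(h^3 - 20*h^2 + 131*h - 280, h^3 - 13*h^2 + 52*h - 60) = h - 5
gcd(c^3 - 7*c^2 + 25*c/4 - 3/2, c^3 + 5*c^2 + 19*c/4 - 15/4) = c - 1/2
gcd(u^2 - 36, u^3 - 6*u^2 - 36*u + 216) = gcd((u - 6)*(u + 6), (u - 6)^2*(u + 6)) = u^2 - 36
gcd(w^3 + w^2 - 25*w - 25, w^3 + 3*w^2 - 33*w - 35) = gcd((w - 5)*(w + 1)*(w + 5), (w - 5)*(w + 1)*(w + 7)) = w^2 - 4*w - 5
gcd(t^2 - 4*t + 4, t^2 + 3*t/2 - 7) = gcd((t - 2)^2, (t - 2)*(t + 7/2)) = t - 2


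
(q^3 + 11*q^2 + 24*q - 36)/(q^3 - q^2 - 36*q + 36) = (q + 6)/(q - 6)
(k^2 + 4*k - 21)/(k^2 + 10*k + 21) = (k - 3)/(k + 3)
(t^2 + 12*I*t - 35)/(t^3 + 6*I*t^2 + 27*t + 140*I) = (t + 5*I)/(t^2 - I*t + 20)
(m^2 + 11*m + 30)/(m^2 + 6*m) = (m + 5)/m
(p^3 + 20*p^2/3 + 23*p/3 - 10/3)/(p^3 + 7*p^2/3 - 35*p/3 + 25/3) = (3*p^2 + 5*p - 2)/(3*p^2 - 8*p + 5)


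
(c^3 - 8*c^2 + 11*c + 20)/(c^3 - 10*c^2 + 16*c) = (c^3 - 8*c^2 + 11*c + 20)/(c*(c^2 - 10*c + 16))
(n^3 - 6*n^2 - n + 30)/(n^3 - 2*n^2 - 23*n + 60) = (n^2 - 3*n - 10)/(n^2 + n - 20)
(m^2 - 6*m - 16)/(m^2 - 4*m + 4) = (m^2 - 6*m - 16)/(m^2 - 4*m + 4)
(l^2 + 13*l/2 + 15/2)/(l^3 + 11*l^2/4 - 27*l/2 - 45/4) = 2*(2*l + 3)/(4*l^2 - 9*l - 9)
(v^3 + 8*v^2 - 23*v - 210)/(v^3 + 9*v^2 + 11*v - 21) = (v^2 + v - 30)/(v^2 + 2*v - 3)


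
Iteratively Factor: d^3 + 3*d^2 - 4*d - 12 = (d - 2)*(d^2 + 5*d + 6) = (d - 2)*(d + 3)*(d + 2)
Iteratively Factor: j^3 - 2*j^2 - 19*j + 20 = (j - 5)*(j^2 + 3*j - 4) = (j - 5)*(j - 1)*(j + 4)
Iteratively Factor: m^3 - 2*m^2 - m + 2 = (m + 1)*(m^2 - 3*m + 2) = (m - 2)*(m + 1)*(m - 1)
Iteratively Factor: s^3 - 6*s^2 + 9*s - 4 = (s - 4)*(s^2 - 2*s + 1) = (s - 4)*(s - 1)*(s - 1)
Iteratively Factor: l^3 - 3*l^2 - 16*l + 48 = (l - 4)*(l^2 + l - 12) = (l - 4)*(l - 3)*(l + 4)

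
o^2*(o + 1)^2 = o^4 + 2*o^3 + o^2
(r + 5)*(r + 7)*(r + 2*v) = r^3 + 2*r^2*v + 12*r^2 + 24*r*v + 35*r + 70*v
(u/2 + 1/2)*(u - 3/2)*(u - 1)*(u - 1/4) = u^4/2 - 7*u^3/8 - 5*u^2/16 + 7*u/8 - 3/16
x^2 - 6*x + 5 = (x - 5)*(x - 1)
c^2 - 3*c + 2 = (c - 2)*(c - 1)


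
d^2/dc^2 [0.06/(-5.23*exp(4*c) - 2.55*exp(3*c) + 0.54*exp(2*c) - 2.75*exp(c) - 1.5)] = ((5.0208*exp(3*c) + 1.377*exp(2*c) - 0.1296*exp(c) + 0.165)*(5.23*exp(4*c) + 2.55*exp(3*c) - 0.54*exp(2*c) + 2.75*exp(c) + 1.5) - 0.06*(20.92*exp(3*c) + 7.65*exp(2*c) - 1.08*exp(c) + 2.75)*(41.84*exp(3*c) + 15.3*exp(2*c) - 2.16*exp(c) + 5.5)*exp(c))*exp(c)/(5.23*exp(4*c) + 2.55*exp(3*c) - 0.54*exp(2*c) + 2.75*exp(c) + 1.5)^3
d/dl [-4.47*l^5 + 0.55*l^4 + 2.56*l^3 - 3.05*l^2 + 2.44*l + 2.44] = -22.35*l^4 + 2.2*l^3 + 7.68*l^2 - 6.1*l + 2.44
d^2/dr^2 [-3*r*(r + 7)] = -6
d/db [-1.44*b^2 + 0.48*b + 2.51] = 0.48 - 2.88*b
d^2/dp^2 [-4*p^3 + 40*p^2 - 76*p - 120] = 80 - 24*p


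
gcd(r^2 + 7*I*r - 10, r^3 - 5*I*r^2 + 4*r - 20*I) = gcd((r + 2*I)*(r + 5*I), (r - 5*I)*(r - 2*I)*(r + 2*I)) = r + 2*I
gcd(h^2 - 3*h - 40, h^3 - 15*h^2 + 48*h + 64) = h - 8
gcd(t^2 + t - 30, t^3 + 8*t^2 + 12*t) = t + 6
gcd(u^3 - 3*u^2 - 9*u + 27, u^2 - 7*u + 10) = 1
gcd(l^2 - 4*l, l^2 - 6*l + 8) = l - 4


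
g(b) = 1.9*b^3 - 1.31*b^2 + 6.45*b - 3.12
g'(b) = 5.7*b^2 - 2.62*b + 6.45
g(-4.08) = -180.29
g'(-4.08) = 112.02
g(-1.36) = -19.09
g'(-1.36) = 20.56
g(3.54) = 87.58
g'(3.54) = 68.61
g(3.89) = 113.99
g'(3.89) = 82.51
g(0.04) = -2.86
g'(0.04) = 6.35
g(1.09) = 4.81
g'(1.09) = 10.37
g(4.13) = 135.02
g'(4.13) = 92.85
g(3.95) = 119.01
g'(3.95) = 85.04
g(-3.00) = -85.56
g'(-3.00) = 65.61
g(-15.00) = -6807.12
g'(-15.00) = 1328.25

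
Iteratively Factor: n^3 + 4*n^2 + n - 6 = (n + 2)*(n^2 + 2*n - 3) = (n + 2)*(n + 3)*(n - 1)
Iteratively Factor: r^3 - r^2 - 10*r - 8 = (r + 1)*(r^2 - 2*r - 8) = (r - 4)*(r + 1)*(r + 2)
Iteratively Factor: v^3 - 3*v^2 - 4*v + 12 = (v + 2)*(v^2 - 5*v + 6) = (v - 2)*(v + 2)*(v - 3)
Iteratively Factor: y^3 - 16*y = (y)*(y^2 - 16) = y*(y - 4)*(y + 4)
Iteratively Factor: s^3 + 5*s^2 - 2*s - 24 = (s - 2)*(s^2 + 7*s + 12) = (s - 2)*(s + 3)*(s + 4)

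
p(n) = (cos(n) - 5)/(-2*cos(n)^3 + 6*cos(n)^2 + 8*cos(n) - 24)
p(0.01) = 0.33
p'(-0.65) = 0.12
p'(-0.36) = 0.09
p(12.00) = 0.29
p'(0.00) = 0.00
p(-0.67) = 0.28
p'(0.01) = -0.00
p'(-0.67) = 0.12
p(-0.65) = 0.28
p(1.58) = 0.21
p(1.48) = 0.21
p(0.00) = 0.33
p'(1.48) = -0.04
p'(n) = (cos(n) - 5)*(-6*sin(n)*cos(n)^2 + 12*sin(n)*cos(n) + 8*sin(n))/(-2*cos(n)^3 + 6*cos(n)^2 + 8*cos(n) - 24)^2 - sin(n)/(-2*cos(n)^3 + 6*cos(n)^2 + 8*cos(n) - 24)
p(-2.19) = 0.21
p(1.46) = 0.21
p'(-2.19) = -0.04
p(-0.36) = 0.32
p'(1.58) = -0.03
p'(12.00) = 0.12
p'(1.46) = -0.04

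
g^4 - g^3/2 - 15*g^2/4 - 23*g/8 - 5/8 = (g - 5/2)*(g + 1/2)^2*(g + 1)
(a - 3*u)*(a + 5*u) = a^2 + 2*a*u - 15*u^2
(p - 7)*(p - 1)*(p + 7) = p^3 - p^2 - 49*p + 49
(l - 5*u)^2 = l^2 - 10*l*u + 25*u^2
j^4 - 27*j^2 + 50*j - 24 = (j - 4)*(j - 1)^2*(j + 6)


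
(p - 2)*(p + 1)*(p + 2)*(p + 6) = p^4 + 7*p^3 + 2*p^2 - 28*p - 24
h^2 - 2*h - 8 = (h - 4)*(h + 2)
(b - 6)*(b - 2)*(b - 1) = b^3 - 9*b^2 + 20*b - 12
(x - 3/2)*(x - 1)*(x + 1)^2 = x^4 - x^3/2 - 5*x^2/2 + x/2 + 3/2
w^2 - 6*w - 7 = (w - 7)*(w + 1)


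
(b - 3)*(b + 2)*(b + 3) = b^3 + 2*b^2 - 9*b - 18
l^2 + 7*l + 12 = (l + 3)*(l + 4)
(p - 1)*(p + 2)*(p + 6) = p^3 + 7*p^2 + 4*p - 12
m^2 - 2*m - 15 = (m - 5)*(m + 3)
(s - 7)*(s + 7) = s^2 - 49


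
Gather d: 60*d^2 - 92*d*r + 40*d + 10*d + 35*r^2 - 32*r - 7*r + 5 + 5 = 60*d^2 + d*(50 - 92*r) + 35*r^2 - 39*r + 10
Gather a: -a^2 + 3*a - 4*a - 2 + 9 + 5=-a^2 - a + 12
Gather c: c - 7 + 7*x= c + 7*x - 7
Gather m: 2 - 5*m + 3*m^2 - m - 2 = 3*m^2 - 6*m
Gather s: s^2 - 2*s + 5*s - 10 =s^2 + 3*s - 10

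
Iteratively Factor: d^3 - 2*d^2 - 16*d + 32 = (d - 2)*(d^2 - 16) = (d - 2)*(d + 4)*(d - 4)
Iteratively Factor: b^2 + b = (b)*(b + 1)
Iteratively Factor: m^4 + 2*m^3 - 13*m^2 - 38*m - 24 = (m + 3)*(m^3 - m^2 - 10*m - 8) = (m - 4)*(m + 3)*(m^2 + 3*m + 2) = (m - 4)*(m + 1)*(m + 3)*(m + 2)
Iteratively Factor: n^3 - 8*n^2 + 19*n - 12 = (n - 4)*(n^2 - 4*n + 3) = (n - 4)*(n - 3)*(n - 1)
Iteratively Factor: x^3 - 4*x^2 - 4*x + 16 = (x - 2)*(x^2 - 2*x - 8) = (x - 4)*(x - 2)*(x + 2)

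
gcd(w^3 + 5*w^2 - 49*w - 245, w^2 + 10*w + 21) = w + 7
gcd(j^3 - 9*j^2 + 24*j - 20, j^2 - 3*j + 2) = j - 2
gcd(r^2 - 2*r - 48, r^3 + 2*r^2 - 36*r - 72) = r + 6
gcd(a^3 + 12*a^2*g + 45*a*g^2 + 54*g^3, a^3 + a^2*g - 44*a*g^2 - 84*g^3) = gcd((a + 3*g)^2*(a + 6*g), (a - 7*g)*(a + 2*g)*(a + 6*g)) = a + 6*g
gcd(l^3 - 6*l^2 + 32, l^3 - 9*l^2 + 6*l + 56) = l^2 - 2*l - 8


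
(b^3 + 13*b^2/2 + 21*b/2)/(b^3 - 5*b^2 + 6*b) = (2*b^2 + 13*b + 21)/(2*(b^2 - 5*b + 6))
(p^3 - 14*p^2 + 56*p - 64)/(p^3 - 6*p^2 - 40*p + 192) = (p - 2)/(p + 6)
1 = 1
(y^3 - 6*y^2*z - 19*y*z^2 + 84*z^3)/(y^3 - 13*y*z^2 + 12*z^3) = (y - 7*z)/(y - z)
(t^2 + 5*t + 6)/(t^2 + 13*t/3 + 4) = 3*(t + 2)/(3*t + 4)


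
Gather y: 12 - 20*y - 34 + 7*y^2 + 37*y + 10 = 7*y^2 + 17*y - 12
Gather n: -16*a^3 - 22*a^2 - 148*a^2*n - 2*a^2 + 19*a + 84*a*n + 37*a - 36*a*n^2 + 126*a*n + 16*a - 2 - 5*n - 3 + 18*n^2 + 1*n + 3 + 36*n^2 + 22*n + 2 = -16*a^3 - 24*a^2 + 72*a + n^2*(54 - 36*a) + n*(-148*a^2 + 210*a + 18)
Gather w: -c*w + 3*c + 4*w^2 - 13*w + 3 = 3*c + 4*w^2 + w*(-c - 13) + 3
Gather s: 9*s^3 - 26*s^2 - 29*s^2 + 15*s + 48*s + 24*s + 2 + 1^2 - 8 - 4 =9*s^3 - 55*s^2 + 87*s - 9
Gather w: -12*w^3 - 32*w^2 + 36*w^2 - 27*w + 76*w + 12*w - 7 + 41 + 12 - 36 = -12*w^3 + 4*w^2 + 61*w + 10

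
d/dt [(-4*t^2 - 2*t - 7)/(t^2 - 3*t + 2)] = (14*t^2 - 2*t - 25)/(t^4 - 6*t^3 + 13*t^2 - 12*t + 4)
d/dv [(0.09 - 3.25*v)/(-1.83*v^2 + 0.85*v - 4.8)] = (-5.9475*v^2 + 0.3294*v + 15.5235)/(3.3489*v^4 - 3.111*v^3 + 18.2905*v^2 - 8.16*v + 23.04)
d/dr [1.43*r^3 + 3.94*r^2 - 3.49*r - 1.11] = 4.29*r^2 + 7.88*r - 3.49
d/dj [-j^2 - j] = -2*j - 1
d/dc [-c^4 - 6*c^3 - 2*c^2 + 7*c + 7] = -4*c^3 - 18*c^2 - 4*c + 7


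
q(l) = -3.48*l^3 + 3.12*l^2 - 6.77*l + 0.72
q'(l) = -10.44*l^2 + 6.24*l - 6.77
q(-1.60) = 33.79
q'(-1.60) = -43.48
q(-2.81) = 121.59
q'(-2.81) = -106.74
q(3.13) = -96.62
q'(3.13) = -89.52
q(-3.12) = 157.91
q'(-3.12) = -127.87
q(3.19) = -102.09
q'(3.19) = -93.10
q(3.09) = -93.08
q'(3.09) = -87.17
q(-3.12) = 157.91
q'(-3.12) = -127.87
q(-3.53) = 216.57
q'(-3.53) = -158.89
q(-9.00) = 2851.29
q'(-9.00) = -908.57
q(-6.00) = 905.34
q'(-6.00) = -420.05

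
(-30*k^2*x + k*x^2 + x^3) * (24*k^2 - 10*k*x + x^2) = -720*k^4*x + 324*k^3*x^2 - 16*k^2*x^3 - 9*k*x^4 + x^5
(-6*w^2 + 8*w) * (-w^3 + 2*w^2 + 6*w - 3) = 6*w^5 - 20*w^4 - 20*w^3 + 66*w^2 - 24*w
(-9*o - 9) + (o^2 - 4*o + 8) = o^2 - 13*o - 1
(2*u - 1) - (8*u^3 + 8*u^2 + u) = -8*u^3 - 8*u^2 + u - 1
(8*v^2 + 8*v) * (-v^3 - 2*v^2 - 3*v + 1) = -8*v^5 - 24*v^4 - 40*v^3 - 16*v^2 + 8*v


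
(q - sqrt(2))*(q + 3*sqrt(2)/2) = q^2 + sqrt(2)*q/2 - 3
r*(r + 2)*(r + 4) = r^3 + 6*r^2 + 8*r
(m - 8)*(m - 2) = m^2 - 10*m + 16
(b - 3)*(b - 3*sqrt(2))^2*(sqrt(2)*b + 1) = sqrt(2)*b^4 - 11*b^3 - 3*sqrt(2)*b^3 + 12*sqrt(2)*b^2 + 33*b^2 - 36*sqrt(2)*b + 18*b - 54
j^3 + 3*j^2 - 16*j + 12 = (j - 2)*(j - 1)*(j + 6)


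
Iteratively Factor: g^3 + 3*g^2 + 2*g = (g + 1)*(g^2 + 2*g) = (g + 1)*(g + 2)*(g)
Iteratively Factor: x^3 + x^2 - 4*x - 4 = (x + 1)*(x^2 - 4) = (x + 1)*(x + 2)*(x - 2)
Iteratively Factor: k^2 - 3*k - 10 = (k - 5)*(k + 2)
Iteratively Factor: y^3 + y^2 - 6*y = (y + 3)*(y^2 - 2*y) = (y - 2)*(y + 3)*(y)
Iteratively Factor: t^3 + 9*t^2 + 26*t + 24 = (t + 2)*(t^2 + 7*t + 12) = (t + 2)*(t + 3)*(t + 4)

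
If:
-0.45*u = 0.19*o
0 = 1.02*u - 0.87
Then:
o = -2.02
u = 0.85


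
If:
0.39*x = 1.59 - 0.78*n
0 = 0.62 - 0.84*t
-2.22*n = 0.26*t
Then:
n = -0.09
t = 0.74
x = 4.25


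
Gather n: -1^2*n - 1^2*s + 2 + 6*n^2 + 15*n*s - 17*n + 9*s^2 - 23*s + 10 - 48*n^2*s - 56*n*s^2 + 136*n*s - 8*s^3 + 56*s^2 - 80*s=n^2*(6 - 48*s) + n*(-56*s^2 + 151*s - 18) - 8*s^3 + 65*s^2 - 104*s + 12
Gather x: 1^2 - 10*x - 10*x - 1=-20*x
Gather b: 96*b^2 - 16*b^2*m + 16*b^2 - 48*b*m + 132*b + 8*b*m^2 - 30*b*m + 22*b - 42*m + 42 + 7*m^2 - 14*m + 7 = b^2*(112 - 16*m) + b*(8*m^2 - 78*m + 154) + 7*m^2 - 56*m + 49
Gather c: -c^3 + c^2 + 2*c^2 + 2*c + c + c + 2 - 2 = -c^3 + 3*c^2 + 4*c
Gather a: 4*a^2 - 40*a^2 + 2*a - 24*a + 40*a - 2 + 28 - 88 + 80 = -36*a^2 + 18*a + 18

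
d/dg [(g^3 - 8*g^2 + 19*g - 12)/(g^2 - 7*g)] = (g^4 - 14*g^3 + 37*g^2 + 24*g - 84)/(g^2*(g^2 - 14*g + 49))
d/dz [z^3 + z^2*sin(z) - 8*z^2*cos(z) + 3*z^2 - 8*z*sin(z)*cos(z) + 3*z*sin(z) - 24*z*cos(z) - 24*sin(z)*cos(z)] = 8*z^2*sin(z) + z^2*cos(z) + 3*z^2 + 26*z*sin(z) - 13*z*cos(z) - 8*z*cos(2*z) + 6*z + 3*sin(z) - 4*sin(2*z) - 24*cos(z) - 24*cos(2*z)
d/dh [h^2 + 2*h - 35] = 2*h + 2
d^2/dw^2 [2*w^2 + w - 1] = 4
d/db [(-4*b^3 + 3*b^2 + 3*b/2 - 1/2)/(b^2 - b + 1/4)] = 2*(-16*b^3 + 24*b^2 - 18*b + 1)/(8*b^3 - 12*b^2 + 6*b - 1)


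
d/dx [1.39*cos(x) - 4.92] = -1.39*sin(x)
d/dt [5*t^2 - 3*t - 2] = 10*t - 3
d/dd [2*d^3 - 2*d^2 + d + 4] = 6*d^2 - 4*d + 1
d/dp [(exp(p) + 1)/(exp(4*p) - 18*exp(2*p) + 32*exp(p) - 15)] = (-4*(exp(p) + 1)*(exp(3*p) - 9*exp(p) + 8) + exp(4*p) - 18*exp(2*p) + 32*exp(p) - 15)*exp(p)/(exp(4*p) - 18*exp(2*p) + 32*exp(p) - 15)^2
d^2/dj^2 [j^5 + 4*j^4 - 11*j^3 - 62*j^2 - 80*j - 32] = 20*j^3 + 48*j^2 - 66*j - 124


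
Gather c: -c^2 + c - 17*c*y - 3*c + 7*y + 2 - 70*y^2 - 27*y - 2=-c^2 + c*(-17*y - 2) - 70*y^2 - 20*y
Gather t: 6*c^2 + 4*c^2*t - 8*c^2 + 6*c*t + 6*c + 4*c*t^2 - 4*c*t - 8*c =-2*c^2 + 4*c*t^2 - 2*c + t*(4*c^2 + 2*c)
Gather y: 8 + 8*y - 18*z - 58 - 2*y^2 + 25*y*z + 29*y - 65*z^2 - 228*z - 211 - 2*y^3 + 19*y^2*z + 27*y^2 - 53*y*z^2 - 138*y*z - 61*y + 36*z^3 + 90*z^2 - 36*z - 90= -2*y^3 + y^2*(19*z + 25) + y*(-53*z^2 - 113*z - 24) + 36*z^3 + 25*z^2 - 282*z - 351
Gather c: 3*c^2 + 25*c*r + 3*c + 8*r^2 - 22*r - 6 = 3*c^2 + c*(25*r + 3) + 8*r^2 - 22*r - 6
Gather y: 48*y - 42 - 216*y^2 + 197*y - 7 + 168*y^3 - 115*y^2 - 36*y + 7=168*y^3 - 331*y^2 + 209*y - 42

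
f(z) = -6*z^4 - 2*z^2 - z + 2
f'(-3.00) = 659.00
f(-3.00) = -499.00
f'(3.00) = -661.00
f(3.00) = -505.00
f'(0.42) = -4.46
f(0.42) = 1.04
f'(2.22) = -272.47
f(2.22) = -155.81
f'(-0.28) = 0.65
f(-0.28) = 2.09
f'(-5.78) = 4656.53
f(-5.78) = -6755.76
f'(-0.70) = 10.03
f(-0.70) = 0.28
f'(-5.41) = 3820.81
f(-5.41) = -5190.86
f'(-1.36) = 64.81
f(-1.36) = -20.87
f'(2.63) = -448.11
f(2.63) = -301.52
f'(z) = -24*z^3 - 4*z - 1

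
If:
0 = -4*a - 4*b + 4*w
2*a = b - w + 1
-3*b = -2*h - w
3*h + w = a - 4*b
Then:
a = 1/3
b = 1/16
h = -5/48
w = 19/48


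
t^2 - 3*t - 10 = (t - 5)*(t + 2)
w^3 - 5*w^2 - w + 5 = (w - 5)*(w - 1)*(w + 1)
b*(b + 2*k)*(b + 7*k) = b^3 + 9*b^2*k + 14*b*k^2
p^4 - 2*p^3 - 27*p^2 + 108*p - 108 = (p - 3)^2*(p - 2)*(p + 6)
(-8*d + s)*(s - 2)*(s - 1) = -8*d*s^2 + 24*d*s - 16*d + s^3 - 3*s^2 + 2*s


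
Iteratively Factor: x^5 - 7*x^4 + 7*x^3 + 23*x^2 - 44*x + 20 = (x + 2)*(x^4 - 9*x^3 + 25*x^2 - 27*x + 10) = (x - 2)*(x + 2)*(x^3 - 7*x^2 + 11*x - 5) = (x - 2)*(x - 1)*(x + 2)*(x^2 - 6*x + 5) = (x - 5)*(x - 2)*(x - 1)*(x + 2)*(x - 1)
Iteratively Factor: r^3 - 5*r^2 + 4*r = (r - 4)*(r^2 - r) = r*(r - 4)*(r - 1)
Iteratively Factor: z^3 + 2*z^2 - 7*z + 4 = (z - 1)*(z^2 + 3*z - 4) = (z - 1)*(z + 4)*(z - 1)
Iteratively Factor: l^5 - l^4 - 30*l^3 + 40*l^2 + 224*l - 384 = (l - 3)*(l^4 + 2*l^3 - 24*l^2 - 32*l + 128) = (l - 3)*(l - 2)*(l^3 + 4*l^2 - 16*l - 64) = (l - 4)*(l - 3)*(l - 2)*(l^2 + 8*l + 16) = (l - 4)*(l - 3)*(l - 2)*(l + 4)*(l + 4)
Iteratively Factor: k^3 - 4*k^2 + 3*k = (k)*(k^2 - 4*k + 3) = k*(k - 3)*(k - 1)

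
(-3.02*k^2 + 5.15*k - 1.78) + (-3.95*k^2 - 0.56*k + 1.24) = -6.97*k^2 + 4.59*k - 0.54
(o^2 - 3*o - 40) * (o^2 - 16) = o^4 - 3*o^3 - 56*o^2 + 48*o + 640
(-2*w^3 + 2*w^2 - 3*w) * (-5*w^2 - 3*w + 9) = 10*w^5 - 4*w^4 - 9*w^3 + 27*w^2 - 27*w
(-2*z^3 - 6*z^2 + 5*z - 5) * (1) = -2*z^3 - 6*z^2 + 5*z - 5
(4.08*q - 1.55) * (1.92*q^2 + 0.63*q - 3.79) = 7.8336*q^3 - 0.4056*q^2 - 16.4397*q + 5.8745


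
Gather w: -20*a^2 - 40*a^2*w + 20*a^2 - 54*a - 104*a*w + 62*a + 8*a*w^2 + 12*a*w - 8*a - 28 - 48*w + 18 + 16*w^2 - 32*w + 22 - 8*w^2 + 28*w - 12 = w^2*(8*a + 8) + w*(-40*a^2 - 92*a - 52)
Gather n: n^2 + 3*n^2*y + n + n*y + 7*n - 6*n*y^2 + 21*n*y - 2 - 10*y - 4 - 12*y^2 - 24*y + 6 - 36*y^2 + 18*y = n^2*(3*y + 1) + n*(-6*y^2 + 22*y + 8) - 48*y^2 - 16*y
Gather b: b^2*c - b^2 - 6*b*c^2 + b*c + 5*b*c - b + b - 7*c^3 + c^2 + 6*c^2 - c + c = b^2*(c - 1) + b*(-6*c^2 + 6*c) - 7*c^3 + 7*c^2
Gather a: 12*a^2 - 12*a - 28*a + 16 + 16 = 12*a^2 - 40*a + 32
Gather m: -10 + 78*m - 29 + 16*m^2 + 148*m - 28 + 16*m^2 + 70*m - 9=32*m^2 + 296*m - 76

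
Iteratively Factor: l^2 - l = (l)*(l - 1)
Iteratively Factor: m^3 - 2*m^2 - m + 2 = (m + 1)*(m^2 - 3*m + 2) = (m - 2)*(m + 1)*(m - 1)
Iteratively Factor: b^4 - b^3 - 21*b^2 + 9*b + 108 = (b + 3)*(b^3 - 4*b^2 - 9*b + 36) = (b + 3)^2*(b^2 - 7*b + 12) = (b - 3)*(b + 3)^2*(b - 4)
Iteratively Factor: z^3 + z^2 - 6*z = (z + 3)*(z^2 - 2*z) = (z - 2)*(z + 3)*(z)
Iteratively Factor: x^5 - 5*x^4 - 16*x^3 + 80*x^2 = (x - 5)*(x^4 - 16*x^2) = (x - 5)*(x + 4)*(x^3 - 4*x^2) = x*(x - 5)*(x + 4)*(x^2 - 4*x) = x*(x - 5)*(x - 4)*(x + 4)*(x)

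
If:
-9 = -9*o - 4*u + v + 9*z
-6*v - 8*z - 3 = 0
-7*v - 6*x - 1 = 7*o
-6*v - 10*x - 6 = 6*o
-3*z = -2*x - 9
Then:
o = 147/34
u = -109/34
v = -121/34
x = -18/17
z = 39/17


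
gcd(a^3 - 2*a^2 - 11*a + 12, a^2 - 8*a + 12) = 1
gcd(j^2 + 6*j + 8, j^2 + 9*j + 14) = j + 2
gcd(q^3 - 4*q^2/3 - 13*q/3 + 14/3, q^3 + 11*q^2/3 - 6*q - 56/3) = q^2 - q/3 - 14/3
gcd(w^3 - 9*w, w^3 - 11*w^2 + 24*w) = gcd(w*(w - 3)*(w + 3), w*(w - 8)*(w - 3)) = w^2 - 3*w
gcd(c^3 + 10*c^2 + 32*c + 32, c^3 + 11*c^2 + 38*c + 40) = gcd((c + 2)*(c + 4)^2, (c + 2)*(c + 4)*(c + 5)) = c^2 + 6*c + 8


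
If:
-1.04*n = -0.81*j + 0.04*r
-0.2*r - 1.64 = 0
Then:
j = 1.28395061728395*n - 0.404938271604938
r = -8.20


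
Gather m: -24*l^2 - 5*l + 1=-24*l^2 - 5*l + 1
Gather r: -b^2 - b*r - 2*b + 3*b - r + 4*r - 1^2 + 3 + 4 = -b^2 + b + r*(3 - b) + 6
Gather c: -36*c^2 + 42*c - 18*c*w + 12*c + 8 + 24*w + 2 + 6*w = -36*c^2 + c*(54 - 18*w) + 30*w + 10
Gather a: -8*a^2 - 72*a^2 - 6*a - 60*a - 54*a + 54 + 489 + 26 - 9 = -80*a^2 - 120*a + 560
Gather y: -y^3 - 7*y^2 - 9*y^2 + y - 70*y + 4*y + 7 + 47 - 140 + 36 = -y^3 - 16*y^2 - 65*y - 50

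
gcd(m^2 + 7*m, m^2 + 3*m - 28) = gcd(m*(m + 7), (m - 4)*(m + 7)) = m + 7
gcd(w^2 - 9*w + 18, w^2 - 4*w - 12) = w - 6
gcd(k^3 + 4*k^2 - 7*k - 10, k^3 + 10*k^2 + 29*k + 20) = k^2 + 6*k + 5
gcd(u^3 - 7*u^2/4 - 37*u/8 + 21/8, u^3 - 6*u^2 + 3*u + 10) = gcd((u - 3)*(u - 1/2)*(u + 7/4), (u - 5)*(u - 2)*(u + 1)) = 1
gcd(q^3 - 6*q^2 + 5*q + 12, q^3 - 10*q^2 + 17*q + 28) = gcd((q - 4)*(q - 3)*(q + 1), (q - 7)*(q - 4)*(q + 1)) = q^2 - 3*q - 4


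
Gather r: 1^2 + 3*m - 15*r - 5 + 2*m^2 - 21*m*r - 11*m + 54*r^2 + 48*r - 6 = 2*m^2 - 8*m + 54*r^2 + r*(33 - 21*m) - 10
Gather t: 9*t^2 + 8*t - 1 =9*t^2 + 8*t - 1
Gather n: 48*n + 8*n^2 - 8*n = 8*n^2 + 40*n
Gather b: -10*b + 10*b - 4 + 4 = 0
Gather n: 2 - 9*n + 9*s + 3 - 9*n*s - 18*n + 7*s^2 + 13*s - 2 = n*(-9*s - 27) + 7*s^2 + 22*s + 3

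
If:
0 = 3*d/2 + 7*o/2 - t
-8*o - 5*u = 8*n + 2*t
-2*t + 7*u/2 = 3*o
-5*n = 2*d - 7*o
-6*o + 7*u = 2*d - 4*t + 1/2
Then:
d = 109/1564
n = -59/1564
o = -11/1564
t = 125/1564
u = 31/782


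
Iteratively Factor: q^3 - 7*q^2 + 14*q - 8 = (q - 4)*(q^2 - 3*q + 2) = (q - 4)*(q - 2)*(q - 1)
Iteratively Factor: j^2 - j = (j)*(j - 1)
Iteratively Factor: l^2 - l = (l)*(l - 1)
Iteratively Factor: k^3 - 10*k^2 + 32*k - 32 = (k - 2)*(k^2 - 8*k + 16) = (k - 4)*(k - 2)*(k - 4)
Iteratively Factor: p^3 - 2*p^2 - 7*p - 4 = (p + 1)*(p^2 - 3*p - 4) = (p - 4)*(p + 1)*(p + 1)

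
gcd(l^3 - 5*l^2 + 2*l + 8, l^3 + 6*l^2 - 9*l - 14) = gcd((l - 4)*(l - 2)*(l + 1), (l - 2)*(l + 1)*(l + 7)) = l^2 - l - 2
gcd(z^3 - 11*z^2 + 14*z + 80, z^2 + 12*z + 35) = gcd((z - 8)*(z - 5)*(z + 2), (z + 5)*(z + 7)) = 1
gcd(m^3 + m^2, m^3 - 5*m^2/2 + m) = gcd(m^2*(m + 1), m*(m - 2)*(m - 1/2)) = m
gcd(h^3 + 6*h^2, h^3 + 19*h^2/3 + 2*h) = h^2 + 6*h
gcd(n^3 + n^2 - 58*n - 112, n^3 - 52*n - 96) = n^2 - 6*n - 16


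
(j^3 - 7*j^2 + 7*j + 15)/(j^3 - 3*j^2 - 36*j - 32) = (j^2 - 8*j + 15)/(j^2 - 4*j - 32)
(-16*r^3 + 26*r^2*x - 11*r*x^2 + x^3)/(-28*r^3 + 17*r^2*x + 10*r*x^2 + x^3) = (16*r^2 - 10*r*x + x^2)/(28*r^2 + 11*r*x + x^2)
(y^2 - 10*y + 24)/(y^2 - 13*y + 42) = (y - 4)/(y - 7)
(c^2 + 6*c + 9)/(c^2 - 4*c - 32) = (c^2 + 6*c + 9)/(c^2 - 4*c - 32)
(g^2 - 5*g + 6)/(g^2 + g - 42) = (g^2 - 5*g + 6)/(g^2 + g - 42)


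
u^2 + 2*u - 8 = (u - 2)*(u + 4)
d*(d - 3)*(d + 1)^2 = d^4 - d^3 - 5*d^2 - 3*d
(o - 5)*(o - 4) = o^2 - 9*o + 20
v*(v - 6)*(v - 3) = v^3 - 9*v^2 + 18*v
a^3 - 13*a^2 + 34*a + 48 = (a - 8)*(a - 6)*(a + 1)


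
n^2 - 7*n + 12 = (n - 4)*(n - 3)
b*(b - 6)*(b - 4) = b^3 - 10*b^2 + 24*b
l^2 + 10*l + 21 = (l + 3)*(l + 7)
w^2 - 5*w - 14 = (w - 7)*(w + 2)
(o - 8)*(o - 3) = o^2 - 11*o + 24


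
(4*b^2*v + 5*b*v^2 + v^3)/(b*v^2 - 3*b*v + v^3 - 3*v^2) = (4*b + v)/(v - 3)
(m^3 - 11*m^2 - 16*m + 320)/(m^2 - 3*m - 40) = m - 8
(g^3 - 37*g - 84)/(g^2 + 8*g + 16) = (g^2 - 4*g - 21)/(g + 4)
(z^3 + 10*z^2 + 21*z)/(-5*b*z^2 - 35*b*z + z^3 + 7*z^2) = (z + 3)/(-5*b + z)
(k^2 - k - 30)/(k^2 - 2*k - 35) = (k - 6)/(k - 7)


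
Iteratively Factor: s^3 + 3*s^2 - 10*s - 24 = (s - 3)*(s^2 + 6*s + 8) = (s - 3)*(s + 2)*(s + 4)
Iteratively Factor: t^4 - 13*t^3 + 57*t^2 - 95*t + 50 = (t - 5)*(t^3 - 8*t^2 + 17*t - 10) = (t - 5)^2*(t^2 - 3*t + 2) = (t - 5)^2*(t - 1)*(t - 2)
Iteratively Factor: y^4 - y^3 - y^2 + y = (y)*(y^3 - y^2 - y + 1) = y*(y - 1)*(y^2 - 1) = y*(y - 1)*(y + 1)*(y - 1)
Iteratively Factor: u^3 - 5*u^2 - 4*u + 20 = (u - 5)*(u^2 - 4) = (u - 5)*(u - 2)*(u + 2)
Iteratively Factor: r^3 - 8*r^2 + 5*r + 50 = (r + 2)*(r^2 - 10*r + 25) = (r - 5)*(r + 2)*(r - 5)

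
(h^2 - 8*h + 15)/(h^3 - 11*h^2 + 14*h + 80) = (h - 3)/(h^2 - 6*h - 16)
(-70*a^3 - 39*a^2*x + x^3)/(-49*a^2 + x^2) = (10*a^2 + 7*a*x + x^2)/(7*a + x)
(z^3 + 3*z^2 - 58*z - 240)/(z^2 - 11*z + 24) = (z^2 + 11*z + 30)/(z - 3)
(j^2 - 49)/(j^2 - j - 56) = (j - 7)/(j - 8)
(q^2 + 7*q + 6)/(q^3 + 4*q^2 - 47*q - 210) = (q + 1)/(q^2 - 2*q - 35)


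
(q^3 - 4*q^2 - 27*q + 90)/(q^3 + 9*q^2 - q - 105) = (q - 6)/(q + 7)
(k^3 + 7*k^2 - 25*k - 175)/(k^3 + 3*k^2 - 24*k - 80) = (k^2 + 12*k + 35)/(k^2 + 8*k + 16)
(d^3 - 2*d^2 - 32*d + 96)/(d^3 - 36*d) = (d^2 - 8*d + 16)/(d*(d - 6))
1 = 1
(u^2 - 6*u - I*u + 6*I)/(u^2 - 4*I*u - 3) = (u - 6)/(u - 3*I)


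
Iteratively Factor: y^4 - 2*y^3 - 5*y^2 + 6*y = (y - 1)*(y^3 - y^2 - 6*y) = (y - 1)*(y + 2)*(y^2 - 3*y) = y*(y - 1)*(y + 2)*(y - 3)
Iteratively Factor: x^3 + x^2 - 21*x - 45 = (x - 5)*(x^2 + 6*x + 9) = (x - 5)*(x + 3)*(x + 3)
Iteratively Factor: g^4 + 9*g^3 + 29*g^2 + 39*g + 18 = (g + 2)*(g^3 + 7*g^2 + 15*g + 9) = (g + 1)*(g + 2)*(g^2 + 6*g + 9) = (g + 1)*(g + 2)*(g + 3)*(g + 3)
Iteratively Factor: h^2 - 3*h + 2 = (h - 1)*(h - 2)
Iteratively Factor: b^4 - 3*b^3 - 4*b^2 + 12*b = (b)*(b^3 - 3*b^2 - 4*b + 12) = b*(b - 3)*(b^2 - 4) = b*(b - 3)*(b + 2)*(b - 2)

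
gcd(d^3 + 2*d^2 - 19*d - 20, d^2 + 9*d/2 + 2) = 1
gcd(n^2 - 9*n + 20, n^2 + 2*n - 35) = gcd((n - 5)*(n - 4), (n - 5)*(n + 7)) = n - 5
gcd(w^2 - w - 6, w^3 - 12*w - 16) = w + 2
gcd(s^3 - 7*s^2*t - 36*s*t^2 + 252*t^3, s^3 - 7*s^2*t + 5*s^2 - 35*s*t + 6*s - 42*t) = s - 7*t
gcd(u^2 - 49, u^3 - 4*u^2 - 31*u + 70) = u - 7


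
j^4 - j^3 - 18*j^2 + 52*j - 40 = (j - 2)^3*(j + 5)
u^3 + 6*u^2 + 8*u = u*(u + 2)*(u + 4)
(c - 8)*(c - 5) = c^2 - 13*c + 40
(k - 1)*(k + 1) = k^2 - 1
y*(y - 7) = y^2 - 7*y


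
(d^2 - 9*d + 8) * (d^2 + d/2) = d^4 - 17*d^3/2 + 7*d^2/2 + 4*d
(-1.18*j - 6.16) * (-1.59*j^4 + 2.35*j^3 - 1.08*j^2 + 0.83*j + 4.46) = 1.8762*j^5 + 7.0214*j^4 - 13.2016*j^3 + 5.6734*j^2 - 10.3756*j - 27.4736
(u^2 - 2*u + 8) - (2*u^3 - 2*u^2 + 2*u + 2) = -2*u^3 + 3*u^2 - 4*u + 6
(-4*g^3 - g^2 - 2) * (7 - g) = 4*g^4 - 27*g^3 - 7*g^2 + 2*g - 14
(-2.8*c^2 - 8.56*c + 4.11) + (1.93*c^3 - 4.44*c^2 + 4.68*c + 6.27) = 1.93*c^3 - 7.24*c^2 - 3.88*c + 10.38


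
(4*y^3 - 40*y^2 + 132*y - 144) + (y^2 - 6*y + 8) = 4*y^3 - 39*y^2 + 126*y - 136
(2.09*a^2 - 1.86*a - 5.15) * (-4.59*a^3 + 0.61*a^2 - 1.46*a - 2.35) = -9.5931*a^5 + 9.8123*a^4 + 19.4525*a^3 - 5.3374*a^2 + 11.89*a + 12.1025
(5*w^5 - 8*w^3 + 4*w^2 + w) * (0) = 0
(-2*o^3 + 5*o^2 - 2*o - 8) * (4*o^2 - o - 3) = -8*o^5 + 22*o^4 - 7*o^3 - 45*o^2 + 14*o + 24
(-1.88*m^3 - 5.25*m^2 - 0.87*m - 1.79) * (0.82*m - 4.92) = -1.5416*m^4 + 4.9446*m^3 + 25.1166*m^2 + 2.8126*m + 8.8068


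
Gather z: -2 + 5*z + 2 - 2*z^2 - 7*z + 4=-2*z^2 - 2*z + 4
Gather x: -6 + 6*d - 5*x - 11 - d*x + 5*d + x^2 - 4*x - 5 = 11*d + x^2 + x*(-d - 9) - 22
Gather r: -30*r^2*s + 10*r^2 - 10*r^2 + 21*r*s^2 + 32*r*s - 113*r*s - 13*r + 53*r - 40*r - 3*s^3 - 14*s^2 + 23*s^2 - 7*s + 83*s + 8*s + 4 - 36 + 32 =-30*r^2*s + r*(21*s^2 - 81*s) - 3*s^3 + 9*s^2 + 84*s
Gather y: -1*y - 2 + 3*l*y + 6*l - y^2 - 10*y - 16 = 6*l - y^2 + y*(3*l - 11) - 18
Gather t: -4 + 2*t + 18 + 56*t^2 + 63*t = 56*t^2 + 65*t + 14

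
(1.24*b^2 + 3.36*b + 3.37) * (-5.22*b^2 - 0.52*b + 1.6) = -6.4728*b^4 - 18.184*b^3 - 17.3546*b^2 + 3.6236*b + 5.392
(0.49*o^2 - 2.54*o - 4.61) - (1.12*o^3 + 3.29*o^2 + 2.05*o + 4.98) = -1.12*o^3 - 2.8*o^2 - 4.59*o - 9.59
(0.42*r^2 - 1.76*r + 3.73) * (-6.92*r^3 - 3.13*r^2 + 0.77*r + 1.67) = -2.9064*r^5 + 10.8646*r^4 - 19.9794*r^3 - 12.3287*r^2 - 0.0670999999999999*r + 6.2291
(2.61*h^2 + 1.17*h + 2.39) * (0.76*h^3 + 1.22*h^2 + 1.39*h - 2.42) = 1.9836*h^5 + 4.0734*h^4 + 6.8717*h^3 - 1.7741*h^2 + 0.4907*h - 5.7838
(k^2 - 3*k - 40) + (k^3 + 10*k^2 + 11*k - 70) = k^3 + 11*k^2 + 8*k - 110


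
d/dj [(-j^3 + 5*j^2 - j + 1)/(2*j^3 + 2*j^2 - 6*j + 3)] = (-12*j^4 + 16*j^3 - 43*j^2 + 26*j + 3)/(4*j^6 + 8*j^5 - 20*j^4 - 12*j^3 + 48*j^2 - 36*j + 9)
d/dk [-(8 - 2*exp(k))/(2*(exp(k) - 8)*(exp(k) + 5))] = (-exp(2*k) + 8*exp(k) - 52)*exp(k)/(exp(4*k) - 6*exp(3*k) - 71*exp(2*k) + 240*exp(k) + 1600)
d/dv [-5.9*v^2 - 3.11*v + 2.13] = -11.8*v - 3.11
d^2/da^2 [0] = 0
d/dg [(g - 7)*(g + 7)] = 2*g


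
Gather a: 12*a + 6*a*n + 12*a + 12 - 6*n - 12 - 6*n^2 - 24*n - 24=a*(6*n + 24) - 6*n^2 - 30*n - 24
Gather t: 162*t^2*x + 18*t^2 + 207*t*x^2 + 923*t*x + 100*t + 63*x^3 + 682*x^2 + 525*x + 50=t^2*(162*x + 18) + t*(207*x^2 + 923*x + 100) + 63*x^3 + 682*x^2 + 525*x + 50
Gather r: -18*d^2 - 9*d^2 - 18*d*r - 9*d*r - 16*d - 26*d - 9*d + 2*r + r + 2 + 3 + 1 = -27*d^2 - 51*d + r*(3 - 27*d) + 6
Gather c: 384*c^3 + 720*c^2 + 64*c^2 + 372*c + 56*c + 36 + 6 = 384*c^3 + 784*c^2 + 428*c + 42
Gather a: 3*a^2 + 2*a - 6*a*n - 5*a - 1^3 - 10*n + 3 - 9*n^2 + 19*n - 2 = 3*a^2 + a*(-6*n - 3) - 9*n^2 + 9*n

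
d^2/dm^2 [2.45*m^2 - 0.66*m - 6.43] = 4.90000000000000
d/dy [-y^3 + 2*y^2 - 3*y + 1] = -3*y^2 + 4*y - 3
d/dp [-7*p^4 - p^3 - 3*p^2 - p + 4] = -28*p^3 - 3*p^2 - 6*p - 1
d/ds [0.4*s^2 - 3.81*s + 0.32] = 0.8*s - 3.81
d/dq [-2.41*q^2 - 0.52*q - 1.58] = -4.82*q - 0.52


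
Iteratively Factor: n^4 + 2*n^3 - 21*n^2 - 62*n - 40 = (n - 5)*(n^3 + 7*n^2 + 14*n + 8) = (n - 5)*(n + 1)*(n^2 + 6*n + 8) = (n - 5)*(n + 1)*(n + 2)*(n + 4)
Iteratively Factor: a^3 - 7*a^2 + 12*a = (a - 3)*(a^2 - 4*a) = a*(a - 3)*(a - 4)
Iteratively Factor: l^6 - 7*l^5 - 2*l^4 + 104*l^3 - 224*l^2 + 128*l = (l - 2)*(l^5 - 5*l^4 - 12*l^3 + 80*l^2 - 64*l) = l*(l - 2)*(l^4 - 5*l^3 - 12*l^2 + 80*l - 64) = l*(l - 2)*(l + 4)*(l^3 - 9*l^2 + 24*l - 16) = l*(l - 4)*(l - 2)*(l + 4)*(l^2 - 5*l + 4) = l*(l - 4)*(l - 2)*(l - 1)*(l + 4)*(l - 4)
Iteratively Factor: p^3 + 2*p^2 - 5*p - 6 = (p + 3)*(p^2 - p - 2) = (p + 1)*(p + 3)*(p - 2)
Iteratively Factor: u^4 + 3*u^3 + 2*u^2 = (u + 1)*(u^3 + 2*u^2) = (u + 1)*(u + 2)*(u^2) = u*(u + 1)*(u + 2)*(u)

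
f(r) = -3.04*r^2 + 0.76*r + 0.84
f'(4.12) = -24.29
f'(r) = 0.76 - 6.08*r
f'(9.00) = -53.96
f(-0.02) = 0.82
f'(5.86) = -34.87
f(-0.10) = 0.73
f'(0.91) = -4.77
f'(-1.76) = 11.46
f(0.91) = -0.99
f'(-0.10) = 1.37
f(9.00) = -238.56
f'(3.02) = -17.60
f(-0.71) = -1.23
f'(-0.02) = 0.88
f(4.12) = -47.63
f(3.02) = -24.59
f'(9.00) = -53.96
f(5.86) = -99.10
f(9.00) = -238.56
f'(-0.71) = 5.08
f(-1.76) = -9.91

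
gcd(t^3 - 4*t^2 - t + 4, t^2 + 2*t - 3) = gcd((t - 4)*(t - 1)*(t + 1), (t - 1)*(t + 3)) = t - 1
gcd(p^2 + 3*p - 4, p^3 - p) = p - 1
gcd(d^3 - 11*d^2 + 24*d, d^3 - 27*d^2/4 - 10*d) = d^2 - 8*d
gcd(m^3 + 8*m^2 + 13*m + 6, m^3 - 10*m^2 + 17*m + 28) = m + 1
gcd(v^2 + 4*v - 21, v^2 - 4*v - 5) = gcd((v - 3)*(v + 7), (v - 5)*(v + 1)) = 1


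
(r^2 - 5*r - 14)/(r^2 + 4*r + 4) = (r - 7)/(r + 2)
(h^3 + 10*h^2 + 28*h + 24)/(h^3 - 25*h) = (h^3 + 10*h^2 + 28*h + 24)/(h*(h^2 - 25))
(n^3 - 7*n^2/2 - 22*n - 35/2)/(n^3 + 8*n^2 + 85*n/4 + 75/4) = 2*(n^2 - 6*n - 7)/(2*n^2 + 11*n + 15)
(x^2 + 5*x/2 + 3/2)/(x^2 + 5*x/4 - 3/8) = 4*(x + 1)/(4*x - 1)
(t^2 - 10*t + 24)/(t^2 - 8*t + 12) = (t - 4)/(t - 2)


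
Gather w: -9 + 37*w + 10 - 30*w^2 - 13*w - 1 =-30*w^2 + 24*w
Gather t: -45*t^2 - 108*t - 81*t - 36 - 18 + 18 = -45*t^2 - 189*t - 36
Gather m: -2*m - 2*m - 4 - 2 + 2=-4*m - 4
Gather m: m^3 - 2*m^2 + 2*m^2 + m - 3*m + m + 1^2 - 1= m^3 - m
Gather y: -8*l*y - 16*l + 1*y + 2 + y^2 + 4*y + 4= -16*l + y^2 + y*(5 - 8*l) + 6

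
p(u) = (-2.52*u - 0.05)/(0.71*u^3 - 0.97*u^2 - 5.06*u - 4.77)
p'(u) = (-2.52*u - 0.05)*(-2.13*u^2 + 1.94*u + 5.06)/(0.71*u^3 - 0.97*u^2 - 5.06*u - 4.77)^2 - 2.52/(0.71*u^3 - 0.97*u^2 - 5.06*u - 4.77)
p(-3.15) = -0.38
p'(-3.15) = -0.29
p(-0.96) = -1.65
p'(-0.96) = 3.18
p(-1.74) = -1.64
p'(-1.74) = -2.00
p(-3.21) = -0.37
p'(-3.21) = -0.27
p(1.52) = 0.32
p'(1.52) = 0.13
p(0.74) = 0.22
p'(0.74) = 0.15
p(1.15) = 0.27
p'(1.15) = 0.12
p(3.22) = 1.10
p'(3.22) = 1.94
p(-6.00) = -0.09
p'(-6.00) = -0.03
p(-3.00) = -0.43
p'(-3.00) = -0.35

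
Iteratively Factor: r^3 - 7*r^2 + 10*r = (r - 2)*(r^2 - 5*r) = r*(r - 2)*(r - 5)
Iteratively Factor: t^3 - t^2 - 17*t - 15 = (t + 1)*(t^2 - 2*t - 15) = (t - 5)*(t + 1)*(t + 3)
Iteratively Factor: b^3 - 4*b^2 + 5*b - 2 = (b - 2)*(b^2 - 2*b + 1) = (b - 2)*(b - 1)*(b - 1)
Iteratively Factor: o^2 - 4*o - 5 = (o - 5)*(o + 1)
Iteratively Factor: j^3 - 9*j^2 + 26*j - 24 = (j - 2)*(j^2 - 7*j + 12) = (j - 3)*(j - 2)*(j - 4)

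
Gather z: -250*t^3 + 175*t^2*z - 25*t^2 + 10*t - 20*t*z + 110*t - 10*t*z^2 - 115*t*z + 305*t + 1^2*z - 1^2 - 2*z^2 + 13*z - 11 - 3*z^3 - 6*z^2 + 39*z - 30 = -250*t^3 - 25*t^2 + 425*t - 3*z^3 + z^2*(-10*t - 8) + z*(175*t^2 - 135*t + 53) - 42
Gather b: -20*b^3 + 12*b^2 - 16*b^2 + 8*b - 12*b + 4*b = -20*b^3 - 4*b^2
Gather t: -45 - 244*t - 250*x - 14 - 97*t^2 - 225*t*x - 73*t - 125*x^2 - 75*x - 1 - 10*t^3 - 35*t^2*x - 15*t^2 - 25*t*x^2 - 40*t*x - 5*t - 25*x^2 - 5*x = -10*t^3 + t^2*(-35*x - 112) + t*(-25*x^2 - 265*x - 322) - 150*x^2 - 330*x - 60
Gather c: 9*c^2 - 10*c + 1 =9*c^2 - 10*c + 1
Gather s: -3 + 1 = -2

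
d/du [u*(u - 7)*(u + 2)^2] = 4*u^3 - 9*u^2 - 48*u - 28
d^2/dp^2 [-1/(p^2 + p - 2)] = 2*(p^2 + p - (2*p + 1)^2 - 2)/(p^2 + p - 2)^3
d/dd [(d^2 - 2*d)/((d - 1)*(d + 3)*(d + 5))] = (-d^4 + 4*d^3 + 21*d^2 - 30*d + 30)/(d^6 + 14*d^5 + 63*d^4 + 68*d^3 - 161*d^2 - 210*d + 225)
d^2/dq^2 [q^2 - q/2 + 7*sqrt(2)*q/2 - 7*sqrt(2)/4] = 2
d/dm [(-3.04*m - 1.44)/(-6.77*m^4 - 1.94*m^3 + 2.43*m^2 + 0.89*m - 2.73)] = (-61.7424*m^4 - 50.7904*m^3 - 0.9936*m^2 + 6.9984*m + 9.5808)/(45.8329*m^8 + 26.2676*m^7 - 29.1386*m^6 - 21.479*m^5 + 39.4159*m^4 + 14.9178*m^3 - 12.4757*m^2 - 4.8594*m + 7.4529)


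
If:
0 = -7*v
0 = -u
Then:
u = 0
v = 0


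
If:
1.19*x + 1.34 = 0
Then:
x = -1.13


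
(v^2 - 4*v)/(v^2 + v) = (v - 4)/(v + 1)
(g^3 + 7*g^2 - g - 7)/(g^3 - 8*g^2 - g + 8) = (g + 7)/(g - 8)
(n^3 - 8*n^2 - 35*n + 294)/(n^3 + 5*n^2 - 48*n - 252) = (n - 7)/(n + 6)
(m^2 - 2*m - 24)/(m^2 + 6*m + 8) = (m - 6)/(m + 2)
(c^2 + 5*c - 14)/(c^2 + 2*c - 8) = (c + 7)/(c + 4)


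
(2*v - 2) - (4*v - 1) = -2*v - 1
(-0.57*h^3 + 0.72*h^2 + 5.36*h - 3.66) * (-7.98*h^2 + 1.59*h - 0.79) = 4.5486*h^5 - 6.6519*h^4 - 41.1777*h^3 + 37.1604*h^2 - 10.0538*h + 2.8914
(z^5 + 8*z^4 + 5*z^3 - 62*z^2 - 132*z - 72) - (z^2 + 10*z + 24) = z^5 + 8*z^4 + 5*z^3 - 63*z^2 - 142*z - 96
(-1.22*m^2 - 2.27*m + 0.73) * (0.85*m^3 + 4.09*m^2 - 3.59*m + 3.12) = -1.037*m^5 - 6.9193*m^4 - 4.284*m^3 + 7.3286*m^2 - 9.7031*m + 2.2776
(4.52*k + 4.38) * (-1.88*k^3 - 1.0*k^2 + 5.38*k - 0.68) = -8.4976*k^4 - 12.7544*k^3 + 19.9376*k^2 + 20.4908*k - 2.9784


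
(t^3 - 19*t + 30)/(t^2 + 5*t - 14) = (t^2 + 2*t - 15)/(t + 7)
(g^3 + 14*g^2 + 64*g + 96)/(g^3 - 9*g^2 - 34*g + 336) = (g^2 + 8*g + 16)/(g^2 - 15*g + 56)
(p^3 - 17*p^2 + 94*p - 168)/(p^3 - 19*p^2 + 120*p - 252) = (p - 4)/(p - 6)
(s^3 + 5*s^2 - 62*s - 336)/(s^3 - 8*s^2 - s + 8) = (s^2 + 13*s + 42)/(s^2 - 1)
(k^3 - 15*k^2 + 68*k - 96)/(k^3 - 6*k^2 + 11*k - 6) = (k^2 - 12*k + 32)/(k^2 - 3*k + 2)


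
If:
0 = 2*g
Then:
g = 0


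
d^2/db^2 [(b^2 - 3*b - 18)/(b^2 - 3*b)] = 108*(-b^2 + 3*b - 3)/(b^3*(b^3 - 9*b^2 + 27*b - 27))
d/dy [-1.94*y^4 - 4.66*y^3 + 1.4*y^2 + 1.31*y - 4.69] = -7.76*y^3 - 13.98*y^2 + 2.8*y + 1.31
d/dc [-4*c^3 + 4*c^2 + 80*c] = -12*c^2 + 8*c + 80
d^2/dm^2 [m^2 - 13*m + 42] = 2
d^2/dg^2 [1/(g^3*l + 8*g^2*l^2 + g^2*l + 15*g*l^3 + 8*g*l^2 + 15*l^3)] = 2*(-(3*g + 8*l + 1)*(g^3 + 8*g^2*l + g^2 + 15*g*l^2 + 8*g*l + 15*l^2) + (3*g^2 + 16*g*l + 2*g + 15*l^2 + 8*l)^2)/(l*(g^3 + 8*g^2*l + g^2 + 15*g*l^2 + 8*g*l + 15*l^2)^3)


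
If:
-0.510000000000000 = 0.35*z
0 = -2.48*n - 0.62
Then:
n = -0.25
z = -1.46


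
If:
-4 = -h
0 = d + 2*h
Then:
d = -8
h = 4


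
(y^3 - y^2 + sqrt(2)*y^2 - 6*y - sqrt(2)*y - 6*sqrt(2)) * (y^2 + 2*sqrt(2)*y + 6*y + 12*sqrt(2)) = y^5 + 3*sqrt(2)*y^4 + 5*y^4 - 8*y^3 + 15*sqrt(2)*y^3 - 36*sqrt(2)*y^2 - 16*y^2 - 108*sqrt(2)*y - 48*y - 144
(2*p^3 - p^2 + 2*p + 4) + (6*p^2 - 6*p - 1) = 2*p^3 + 5*p^2 - 4*p + 3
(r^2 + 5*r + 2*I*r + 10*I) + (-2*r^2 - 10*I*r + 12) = -r^2 + 5*r - 8*I*r + 12 + 10*I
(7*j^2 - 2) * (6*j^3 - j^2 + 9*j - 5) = 42*j^5 - 7*j^4 + 51*j^3 - 33*j^2 - 18*j + 10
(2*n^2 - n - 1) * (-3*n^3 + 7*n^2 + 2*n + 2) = -6*n^5 + 17*n^4 - 5*n^2 - 4*n - 2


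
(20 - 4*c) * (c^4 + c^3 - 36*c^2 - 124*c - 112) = -4*c^5 + 16*c^4 + 164*c^3 - 224*c^2 - 2032*c - 2240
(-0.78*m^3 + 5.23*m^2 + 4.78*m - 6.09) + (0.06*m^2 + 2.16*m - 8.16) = -0.78*m^3 + 5.29*m^2 + 6.94*m - 14.25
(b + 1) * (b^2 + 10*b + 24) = b^3 + 11*b^2 + 34*b + 24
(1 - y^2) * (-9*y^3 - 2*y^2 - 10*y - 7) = 9*y^5 + 2*y^4 + y^3 + 5*y^2 - 10*y - 7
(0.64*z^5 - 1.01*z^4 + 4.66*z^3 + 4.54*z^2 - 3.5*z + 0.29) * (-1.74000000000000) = -1.1136*z^5 + 1.7574*z^4 - 8.1084*z^3 - 7.8996*z^2 + 6.09*z - 0.5046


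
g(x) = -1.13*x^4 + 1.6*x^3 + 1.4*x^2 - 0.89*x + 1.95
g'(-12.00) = 8467.27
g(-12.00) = -25982.25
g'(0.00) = -0.89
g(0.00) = 1.95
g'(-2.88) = 138.83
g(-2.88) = -99.84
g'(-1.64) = 27.37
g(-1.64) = -8.06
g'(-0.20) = -1.22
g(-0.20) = 2.17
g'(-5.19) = 745.76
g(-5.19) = -999.27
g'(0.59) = 1.50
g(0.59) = 2.10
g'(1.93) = -10.10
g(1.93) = 1.27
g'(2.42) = -30.06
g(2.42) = -8.08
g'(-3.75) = 294.47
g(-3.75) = -282.86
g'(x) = -4.52*x^3 + 4.8*x^2 + 2.8*x - 0.89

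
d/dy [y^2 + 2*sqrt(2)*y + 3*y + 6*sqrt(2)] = 2*y + 2*sqrt(2) + 3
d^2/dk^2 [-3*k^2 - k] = -6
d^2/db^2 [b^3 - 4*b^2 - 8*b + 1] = 6*b - 8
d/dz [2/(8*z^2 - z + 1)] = 2*(1 - 16*z)/(8*z^2 - z + 1)^2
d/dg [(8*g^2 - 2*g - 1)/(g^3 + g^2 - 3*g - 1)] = (-8*g^4 + 4*g^3 - 19*g^2 - 14*g - 1)/(g^6 + 2*g^5 - 5*g^4 - 8*g^3 + 7*g^2 + 6*g + 1)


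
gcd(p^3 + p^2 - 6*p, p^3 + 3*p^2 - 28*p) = p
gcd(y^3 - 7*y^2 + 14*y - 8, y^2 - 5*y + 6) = y - 2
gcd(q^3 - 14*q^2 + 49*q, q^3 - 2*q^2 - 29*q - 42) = q - 7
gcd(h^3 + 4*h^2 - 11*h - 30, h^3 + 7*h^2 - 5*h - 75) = h^2 + 2*h - 15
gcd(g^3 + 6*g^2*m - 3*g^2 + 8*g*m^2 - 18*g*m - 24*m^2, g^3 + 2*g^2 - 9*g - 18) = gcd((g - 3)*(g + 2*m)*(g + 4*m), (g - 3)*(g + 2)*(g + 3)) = g - 3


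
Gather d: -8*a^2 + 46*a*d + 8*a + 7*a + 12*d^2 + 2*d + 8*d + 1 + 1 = -8*a^2 + 15*a + 12*d^2 + d*(46*a + 10) + 2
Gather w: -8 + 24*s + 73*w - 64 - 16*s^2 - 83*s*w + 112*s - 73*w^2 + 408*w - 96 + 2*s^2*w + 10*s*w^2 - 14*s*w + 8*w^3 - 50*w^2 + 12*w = -16*s^2 + 136*s + 8*w^3 + w^2*(10*s - 123) + w*(2*s^2 - 97*s + 493) - 168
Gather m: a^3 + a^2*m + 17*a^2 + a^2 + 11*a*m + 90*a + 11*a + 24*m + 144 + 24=a^3 + 18*a^2 + 101*a + m*(a^2 + 11*a + 24) + 168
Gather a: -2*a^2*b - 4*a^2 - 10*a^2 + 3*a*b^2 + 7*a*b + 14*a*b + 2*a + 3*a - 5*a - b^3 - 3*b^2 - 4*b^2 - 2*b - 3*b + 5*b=a^2*(-2*b - 14) + a*(3*b^2 + 21*b) - b^3 - 7*b^2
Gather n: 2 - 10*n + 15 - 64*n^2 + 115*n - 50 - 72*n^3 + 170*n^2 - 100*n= -72*n^3 + 106*n^2 + 5*n - 33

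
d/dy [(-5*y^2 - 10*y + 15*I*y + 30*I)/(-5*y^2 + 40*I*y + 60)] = (-y^2*(2 + 5*I) + 12*y*(-2 + I) + 24 + 36*I)/(y^4 - 16*I*y^3 - 88*y^2 + 192*I*y + 144)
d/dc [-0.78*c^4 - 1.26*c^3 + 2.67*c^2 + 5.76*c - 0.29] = -3.12*c^3 - 3.78*c^2 + 5.34*c + 5.76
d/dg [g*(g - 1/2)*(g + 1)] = 3*g^2 + g - 1/2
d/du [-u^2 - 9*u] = -2*u - 9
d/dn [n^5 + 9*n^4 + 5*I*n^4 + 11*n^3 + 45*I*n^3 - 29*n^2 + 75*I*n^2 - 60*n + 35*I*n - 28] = 5*n^4 + n^3*(36 + 20*I) + n^2*(33 + 135*I) + n*(-58 + 150*I) - 60 + 35*I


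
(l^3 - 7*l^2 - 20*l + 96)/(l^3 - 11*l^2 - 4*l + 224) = (l - 3)/(l - 7)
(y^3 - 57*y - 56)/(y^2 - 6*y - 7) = (y^2 - y - 56)/(y - 7)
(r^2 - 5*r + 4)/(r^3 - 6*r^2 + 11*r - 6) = (r - 4)/(r^2 - 5*r + 6)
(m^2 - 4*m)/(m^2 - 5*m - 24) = m*(4 - m)/(-m^2 + 5*m + 24)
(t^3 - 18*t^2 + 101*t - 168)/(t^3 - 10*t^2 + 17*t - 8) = (t^2 - 10*t + 21)/(t^2 - 2*t + 1)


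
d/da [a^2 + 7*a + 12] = 2*a + 7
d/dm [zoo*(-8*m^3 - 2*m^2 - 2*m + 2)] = zoo*(m^2 + m + 1)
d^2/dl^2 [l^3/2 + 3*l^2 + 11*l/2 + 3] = 3*l + 6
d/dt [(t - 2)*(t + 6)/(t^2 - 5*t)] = 3*(-3*t^2 + 8*t - 20)/(t^2*(t^2 - 10*t + 25))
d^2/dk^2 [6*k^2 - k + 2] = 12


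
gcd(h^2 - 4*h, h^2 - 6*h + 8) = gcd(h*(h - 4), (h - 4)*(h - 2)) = h - 4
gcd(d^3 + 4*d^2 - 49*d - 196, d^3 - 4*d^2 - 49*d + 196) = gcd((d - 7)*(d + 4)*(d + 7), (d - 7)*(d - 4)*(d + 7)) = d^2 - 49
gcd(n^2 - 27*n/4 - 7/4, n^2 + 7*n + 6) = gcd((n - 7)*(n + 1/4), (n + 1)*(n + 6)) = 1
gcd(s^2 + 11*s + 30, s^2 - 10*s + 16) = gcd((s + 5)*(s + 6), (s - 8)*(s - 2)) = 1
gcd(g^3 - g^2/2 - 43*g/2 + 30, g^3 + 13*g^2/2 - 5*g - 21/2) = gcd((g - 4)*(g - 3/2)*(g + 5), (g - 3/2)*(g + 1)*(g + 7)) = g - 3/2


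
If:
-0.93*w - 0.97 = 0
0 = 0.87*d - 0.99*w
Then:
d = -1.19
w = -1.04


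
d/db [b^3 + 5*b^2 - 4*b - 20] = 3*b^2 + 10*b - 4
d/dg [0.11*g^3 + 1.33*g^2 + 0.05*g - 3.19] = 0.33*g^2 + 2.66*g + 0.05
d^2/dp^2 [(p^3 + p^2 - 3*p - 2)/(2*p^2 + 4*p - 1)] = 2*(-2*p^3 - 30*p^2 - 63*p - 47)/(8*p^6 + 48*p^5 + 84*p^4 + 16*p^3 - 42*p^2 + 12*p - 1)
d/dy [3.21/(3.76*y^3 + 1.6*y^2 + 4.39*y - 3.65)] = (-36.2088*y^2 - 10.272*y - 14.0919)/(3.76*y^3 + 1.6*y^2 + 4.39*y - 3.65)^2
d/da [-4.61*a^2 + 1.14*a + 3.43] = 1.14 - 9.22*a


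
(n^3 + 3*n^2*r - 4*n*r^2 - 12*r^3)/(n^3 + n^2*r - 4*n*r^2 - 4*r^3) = (n + 3*r)/(n + r)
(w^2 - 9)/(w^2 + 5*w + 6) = (w - 3)/(w + 2)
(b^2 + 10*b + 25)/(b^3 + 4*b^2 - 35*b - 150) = 1/(b - 6)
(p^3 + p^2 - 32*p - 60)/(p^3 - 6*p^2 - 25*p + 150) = (p + 2)/(p - 5)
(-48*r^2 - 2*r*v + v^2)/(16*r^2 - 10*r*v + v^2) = (-6*r - v)/(2*r - v)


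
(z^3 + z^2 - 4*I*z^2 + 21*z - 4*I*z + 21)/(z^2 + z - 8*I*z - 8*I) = (z^2 - 4*I*z + 21)/(z - 8*I)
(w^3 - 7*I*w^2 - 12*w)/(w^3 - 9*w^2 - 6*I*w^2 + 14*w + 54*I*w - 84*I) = (w^3 - 7*I*w^2 - 12*w)/(w^3 + w^2*(-9 - 6*I) + w*(14 + 54*I) - 84*I)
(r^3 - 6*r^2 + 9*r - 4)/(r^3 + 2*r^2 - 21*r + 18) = (r^2 - 5*r + 4)/(r^2 + 3*r - 18)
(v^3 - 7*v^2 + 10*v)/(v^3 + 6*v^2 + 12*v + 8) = v*(v^2 - 7*v + 10)/(v^3 + 6*v^2 + 12*v + 8)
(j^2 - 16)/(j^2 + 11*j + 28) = (j - 4)/(j + 7)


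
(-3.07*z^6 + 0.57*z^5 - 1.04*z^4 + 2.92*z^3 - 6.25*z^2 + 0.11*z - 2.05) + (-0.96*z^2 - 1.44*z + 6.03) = -3.07*z^6 + 0.57*z^5 - 1.04*z^4 + 2.92*z^3 - 7.21*z^2 - 1.33*z + 3.98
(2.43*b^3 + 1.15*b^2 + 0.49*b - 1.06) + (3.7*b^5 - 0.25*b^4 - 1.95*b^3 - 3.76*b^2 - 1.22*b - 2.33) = 3.7*b^5 - 0.25*b^4 + 0.48*b^3 - 2.61*b^2 - 0.73*b - 3.39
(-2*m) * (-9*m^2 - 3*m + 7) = 18*m^3 + 6*m^2 - 14*m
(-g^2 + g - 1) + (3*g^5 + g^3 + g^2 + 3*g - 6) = 3*g^5 + g^3 + 4*g - 7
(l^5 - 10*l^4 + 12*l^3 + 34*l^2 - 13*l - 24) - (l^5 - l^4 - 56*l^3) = -9*l^4 + 68*l^3 + 34*l^2 - 13*l - 24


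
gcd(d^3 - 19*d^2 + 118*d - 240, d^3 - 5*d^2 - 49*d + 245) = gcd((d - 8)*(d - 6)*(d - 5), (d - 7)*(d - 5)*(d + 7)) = d - 5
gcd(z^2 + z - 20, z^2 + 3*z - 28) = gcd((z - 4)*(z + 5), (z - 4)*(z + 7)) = z - 4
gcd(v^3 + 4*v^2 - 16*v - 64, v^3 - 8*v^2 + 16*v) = v - 4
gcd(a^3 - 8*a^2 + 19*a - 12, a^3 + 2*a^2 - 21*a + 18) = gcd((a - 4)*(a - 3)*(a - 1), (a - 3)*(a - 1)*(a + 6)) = a^2 - 4*a + 3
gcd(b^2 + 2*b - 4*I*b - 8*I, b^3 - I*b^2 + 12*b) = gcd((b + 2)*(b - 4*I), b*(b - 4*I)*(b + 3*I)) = b - 4*I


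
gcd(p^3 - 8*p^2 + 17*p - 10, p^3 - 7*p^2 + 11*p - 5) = p^2 - 6*p + 5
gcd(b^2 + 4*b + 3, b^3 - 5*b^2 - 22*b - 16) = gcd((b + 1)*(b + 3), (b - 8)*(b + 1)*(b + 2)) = b + 1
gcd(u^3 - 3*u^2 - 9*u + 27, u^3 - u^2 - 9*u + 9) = u^2 - 9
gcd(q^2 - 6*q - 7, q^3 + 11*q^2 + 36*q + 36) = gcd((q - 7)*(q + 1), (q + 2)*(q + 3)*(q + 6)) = 1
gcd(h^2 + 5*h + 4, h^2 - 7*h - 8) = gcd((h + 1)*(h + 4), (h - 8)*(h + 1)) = h + 1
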